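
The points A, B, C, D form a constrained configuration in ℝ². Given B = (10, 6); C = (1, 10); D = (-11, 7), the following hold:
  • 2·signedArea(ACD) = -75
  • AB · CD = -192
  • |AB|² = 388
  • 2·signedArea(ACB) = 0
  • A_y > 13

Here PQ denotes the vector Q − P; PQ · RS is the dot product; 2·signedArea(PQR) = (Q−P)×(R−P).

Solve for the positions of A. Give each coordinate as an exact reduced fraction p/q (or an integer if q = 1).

1. A_x = -8  [2·signedArea(ACB) = 0 ∩ AB · CD = -192]
2. A_y = 14  [2·signedArea(ACB) = 0 ∩ AB · CD = -192]
   → A = (-8, 14)

A = (-8, 14)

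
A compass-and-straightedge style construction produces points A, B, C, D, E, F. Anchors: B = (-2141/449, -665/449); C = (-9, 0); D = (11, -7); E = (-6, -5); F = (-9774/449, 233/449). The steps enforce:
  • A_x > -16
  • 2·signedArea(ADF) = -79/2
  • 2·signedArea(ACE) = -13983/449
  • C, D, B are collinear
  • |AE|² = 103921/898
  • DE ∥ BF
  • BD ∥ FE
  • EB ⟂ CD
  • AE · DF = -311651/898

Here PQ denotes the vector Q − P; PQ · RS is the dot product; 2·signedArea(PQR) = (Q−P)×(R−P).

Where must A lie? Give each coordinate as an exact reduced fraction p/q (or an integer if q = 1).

A = (-13815/898, 233/898)

1. A_x = -13815/898  [2·signedArea(ADF) = -79/2 ∩ 2·signedArea(ACE) = -13983/449]
2. A_y = 233/898  [2·signedArea(ADF) = -79/2 ∩ 2·signedArea(ACE) = -13983/449]
   → A = (-13815/898, 233/898)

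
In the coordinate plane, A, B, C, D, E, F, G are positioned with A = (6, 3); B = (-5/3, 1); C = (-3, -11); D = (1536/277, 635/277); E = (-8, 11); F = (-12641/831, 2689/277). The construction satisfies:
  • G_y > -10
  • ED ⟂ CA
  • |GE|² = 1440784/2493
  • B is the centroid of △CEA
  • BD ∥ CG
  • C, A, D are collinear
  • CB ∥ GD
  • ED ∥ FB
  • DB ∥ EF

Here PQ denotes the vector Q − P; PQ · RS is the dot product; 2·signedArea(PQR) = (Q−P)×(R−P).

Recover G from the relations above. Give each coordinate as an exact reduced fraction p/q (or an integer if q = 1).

G = (3500/831, -2689/277)

1. G_x = 3500/831  [CB ∥ GD ∩ BD ∥ CG]
2. G_y = -2689/277  [CB ∥ GD ∩ BD ∥ CG]
   → G = (3500/831, -2689/277)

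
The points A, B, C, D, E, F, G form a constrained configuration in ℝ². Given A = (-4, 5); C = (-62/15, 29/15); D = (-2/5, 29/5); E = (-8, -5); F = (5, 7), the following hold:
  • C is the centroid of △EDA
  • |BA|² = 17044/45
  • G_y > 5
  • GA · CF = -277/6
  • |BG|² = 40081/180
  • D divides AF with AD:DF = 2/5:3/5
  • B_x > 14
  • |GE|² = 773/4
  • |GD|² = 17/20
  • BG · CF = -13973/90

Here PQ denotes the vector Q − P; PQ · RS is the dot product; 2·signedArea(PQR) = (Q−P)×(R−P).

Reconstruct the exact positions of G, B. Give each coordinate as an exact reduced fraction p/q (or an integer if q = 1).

B = (212/15, 181/15)
G = (1/2, 6)

1. G_x = 1/2  [line -137/15·x + -76/15·y + 1049/30 = 0 ∩ |GE|² = 773/4]
2. G_y = 6  [line -137/15·x + -76/15·y + 1049/30 = 0 ∩ |GE|² = 773/4]
   → G = (1/2, 6)
3. B_x = 212/15  [line -137/15·x + -76/15·y + 1712/9 = 0 ∩ |BG|² = 40081/180]
4. B_y = 181/15  [line -137/15·x + -76/15·y + 1712/9 = 0 ∩ |BG|² = 40081/180]
   → B = (212/15, 181/15)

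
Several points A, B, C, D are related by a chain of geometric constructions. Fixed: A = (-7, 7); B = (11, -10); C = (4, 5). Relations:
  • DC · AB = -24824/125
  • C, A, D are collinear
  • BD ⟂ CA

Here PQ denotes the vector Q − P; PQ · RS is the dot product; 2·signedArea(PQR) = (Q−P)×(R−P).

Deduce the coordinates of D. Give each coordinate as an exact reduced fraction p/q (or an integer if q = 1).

1. D_x = 1677/125  [C, A, D are collinear ∩ BD ⟂ CA]
2. D_y = 411/125  [C, A, D are collinear ∩ BD ⟂ CA]
   → D = (1677/125, 411/125)

D = (1677/125, 411/125)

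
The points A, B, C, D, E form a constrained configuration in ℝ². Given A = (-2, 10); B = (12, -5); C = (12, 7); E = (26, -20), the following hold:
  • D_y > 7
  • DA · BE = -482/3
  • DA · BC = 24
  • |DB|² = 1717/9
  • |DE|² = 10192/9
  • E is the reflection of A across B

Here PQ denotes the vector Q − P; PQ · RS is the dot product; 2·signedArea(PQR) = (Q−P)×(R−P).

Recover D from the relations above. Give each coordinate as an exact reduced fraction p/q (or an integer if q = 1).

D = (22/3, 8)

1. D_x = 22/3  [DA · BC = 24 ∩ DA · BE = -482/3]
2. D_y = 8  [DA · BC = 24 ∩ DA · BE = -482/3]
   → D = (22/3, 8)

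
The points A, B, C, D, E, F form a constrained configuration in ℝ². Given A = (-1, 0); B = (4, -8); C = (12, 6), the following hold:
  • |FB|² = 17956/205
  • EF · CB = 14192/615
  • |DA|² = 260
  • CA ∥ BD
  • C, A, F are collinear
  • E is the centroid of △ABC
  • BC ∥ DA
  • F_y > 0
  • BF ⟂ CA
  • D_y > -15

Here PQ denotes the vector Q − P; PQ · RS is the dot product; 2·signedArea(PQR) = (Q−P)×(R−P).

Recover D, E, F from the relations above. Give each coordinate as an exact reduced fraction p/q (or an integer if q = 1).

D = (-9, -14)
E = (5, -2/3)
F = (16/205, 102/205)

1. D_x = -9  [BC ∥ DA ∩ CA ∥ BD]
2. D_y = -14  [BC ∥ DA ∩ CA ∥ BD]
   → D = (-9, -14)
3. E_x = 5  [E is the centroid of △ABC]
4. E_y = -2/3  [E is the centroid of △ABC]
   → E = (5, -2/3)
5. F_x = 16/205  [C, A, F are collinear ∩ BF ⟂ CA]
6. F_y = 102/205  [C, A, F are collinear ∩ BF ⟂ CA]
   → F = (16/205, 102/205)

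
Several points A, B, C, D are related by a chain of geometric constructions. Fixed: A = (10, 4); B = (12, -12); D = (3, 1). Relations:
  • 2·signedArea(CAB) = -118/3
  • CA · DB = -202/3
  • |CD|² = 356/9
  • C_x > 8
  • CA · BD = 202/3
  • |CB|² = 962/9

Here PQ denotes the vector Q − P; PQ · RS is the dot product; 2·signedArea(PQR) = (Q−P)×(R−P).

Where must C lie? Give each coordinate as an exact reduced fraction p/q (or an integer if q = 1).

1. C_x = 25/3  [CA · BD = 202/3 ∩ 2·signedArea(CAB) = -118/3]
2. C_y = -7/3  [CA · BD = 202/3 ∩ 2·signedArea(CAB) = -118/3]
   → C = (25/3, -7/3)

C = (25/3, -7/3)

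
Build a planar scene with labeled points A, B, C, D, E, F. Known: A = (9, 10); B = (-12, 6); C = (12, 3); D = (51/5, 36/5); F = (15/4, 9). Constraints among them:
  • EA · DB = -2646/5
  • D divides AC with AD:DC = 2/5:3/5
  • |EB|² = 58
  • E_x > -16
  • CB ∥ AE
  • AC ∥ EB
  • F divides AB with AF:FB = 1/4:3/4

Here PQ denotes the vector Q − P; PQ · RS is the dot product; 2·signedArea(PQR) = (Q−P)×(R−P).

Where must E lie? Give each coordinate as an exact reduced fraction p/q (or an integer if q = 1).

E = (-15, 13)

1. E_x = -15  [AC ∥ EB ∩ CB ∥ AE]
2. E_y = 13  [AC ∥ EB ∩ CB ∥ AE]
   → E = (-15, 13)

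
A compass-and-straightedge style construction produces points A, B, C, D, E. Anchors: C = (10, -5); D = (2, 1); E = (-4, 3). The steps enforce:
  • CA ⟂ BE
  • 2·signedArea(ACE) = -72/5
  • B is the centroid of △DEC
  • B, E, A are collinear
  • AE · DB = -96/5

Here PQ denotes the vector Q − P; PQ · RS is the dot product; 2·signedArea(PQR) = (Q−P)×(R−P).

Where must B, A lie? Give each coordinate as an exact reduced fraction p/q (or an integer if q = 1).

A = (52/5, -21/5)
B = (8/3, -1/3)

1. B_x = 8/3  [B is the centroid of △DEC]
2. B_y = -1/3  [B is the centroid of △DEC]
   → B = (8/3, -1/3)
3. A_x = 52/5  [B, E, A are collinear ∩ CA ⟂ BE]
4. A_y = -21/5  [B, E, A are collinear ∩ CA ⟂ BE]
   → A = (52/5, -21/5)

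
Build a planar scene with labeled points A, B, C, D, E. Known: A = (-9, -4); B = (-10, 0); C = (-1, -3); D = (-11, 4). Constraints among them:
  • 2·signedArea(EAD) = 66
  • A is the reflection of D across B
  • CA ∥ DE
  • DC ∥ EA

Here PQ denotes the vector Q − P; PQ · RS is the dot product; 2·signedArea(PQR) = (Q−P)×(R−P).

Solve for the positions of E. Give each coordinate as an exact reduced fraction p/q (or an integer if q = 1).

E = (-19, 3)

1. E_x = -19  [DC ∥ EA ∩ CA ∥ DE]
2. E_y = 3  [DC ∥ EA ∩ CA ∥ DE]
   → E = (-19, 3)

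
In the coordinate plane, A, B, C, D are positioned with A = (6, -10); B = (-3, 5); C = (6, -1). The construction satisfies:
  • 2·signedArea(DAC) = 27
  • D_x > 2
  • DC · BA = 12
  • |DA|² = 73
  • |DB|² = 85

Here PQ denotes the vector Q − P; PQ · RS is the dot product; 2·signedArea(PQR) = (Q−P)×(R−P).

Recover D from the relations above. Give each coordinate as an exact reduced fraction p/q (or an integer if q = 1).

D = (3, -2)

1. D_x = 3  [DC · BA = 12 ∩ 2·signedArea(DAC) = 27]
2. D_y = -2  [DC · BA = 12 ∩ 2·signedArea(DAC) = 27]
   → D = (3, -2)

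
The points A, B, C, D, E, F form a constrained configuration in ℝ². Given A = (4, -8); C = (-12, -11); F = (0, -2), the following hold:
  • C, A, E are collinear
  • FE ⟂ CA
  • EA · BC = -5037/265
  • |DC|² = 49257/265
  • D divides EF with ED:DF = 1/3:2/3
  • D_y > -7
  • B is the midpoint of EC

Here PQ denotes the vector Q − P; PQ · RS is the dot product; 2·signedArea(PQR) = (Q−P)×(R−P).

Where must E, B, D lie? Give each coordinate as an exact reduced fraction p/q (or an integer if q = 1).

B = (-1428/265, -5173/530)
D = (216/265, -1682/265)
E = (324/265, -2258/265)

1. E_x = 324/265  [C, A, E are collinear ∩ FE ⟂ CA]
2. E_y = -2258/265  [C, A, E are collinear ∩ FE ⟂ CA]
   → E = (324/265, -2258/265)
3. B_x = -1428/265  [B is the midpoint of EC]
4. B_y = -5173/530  [B is the midpoint of EC]
   → B = (-1428/265, -5173/530)
5. D_x = 216/265  [D divides EF with ED:DF = 1/3:2/3]
6. D_y = -1682/265  [D divides EF with ED:DF = 1/3:2/3]
   → D = (216/265, -1682/265)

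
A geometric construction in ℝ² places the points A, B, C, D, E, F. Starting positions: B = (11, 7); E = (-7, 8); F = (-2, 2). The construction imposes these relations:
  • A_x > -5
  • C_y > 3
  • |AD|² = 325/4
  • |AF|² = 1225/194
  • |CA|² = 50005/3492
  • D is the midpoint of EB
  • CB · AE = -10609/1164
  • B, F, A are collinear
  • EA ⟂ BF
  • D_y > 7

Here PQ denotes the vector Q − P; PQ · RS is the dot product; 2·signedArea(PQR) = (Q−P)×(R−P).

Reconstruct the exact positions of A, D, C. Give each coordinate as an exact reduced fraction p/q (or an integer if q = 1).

A = (-843/194, 213/194)
C = (-281/194, 1028/291)
D = (2, 15/2)

1. A_x = -843/194  [B, F, A are collinear ∩ EA ⟂ BF]
2. A_y = 213/194  [B, F, A are collinear ∩ EA ⟂ BF]
   → A = (-843/194, 213/194)
3. D_x = 2  [D is the midpoint of EB]
4. D_y = 15/2  [D is the midpoint of EB]
   → D = (2, 15/2)
5. C_x = -281/194  [line 515/194·x + -1339/194·y + 32857/1164 = 0 ∩ |CA|² = 50005/3492]
6. C_y = 1028/291  [line 515/194·x + -1339/194·y + 32857/1164 = 0 ∩ |CA|² = 50005/3492]
   → C = (-281/194, 1028/291)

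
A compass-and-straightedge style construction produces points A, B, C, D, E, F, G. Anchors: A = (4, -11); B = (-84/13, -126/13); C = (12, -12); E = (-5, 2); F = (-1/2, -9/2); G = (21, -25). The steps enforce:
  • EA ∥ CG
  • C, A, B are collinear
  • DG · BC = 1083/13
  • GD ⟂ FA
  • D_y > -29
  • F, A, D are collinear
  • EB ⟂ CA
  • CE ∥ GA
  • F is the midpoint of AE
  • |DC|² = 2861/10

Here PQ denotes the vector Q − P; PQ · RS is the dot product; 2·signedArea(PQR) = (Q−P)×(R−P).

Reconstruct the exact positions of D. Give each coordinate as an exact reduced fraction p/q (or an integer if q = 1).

1. D_x = 803/50  [F, A, D are collinear ∩ GD ⟂ FA]
2. D_y = -1421/50  [F, A, D are collinear ∩ GD ⟂ FA]
   → D = (803/50, -1421/50)

D = (803/50, -1421/50)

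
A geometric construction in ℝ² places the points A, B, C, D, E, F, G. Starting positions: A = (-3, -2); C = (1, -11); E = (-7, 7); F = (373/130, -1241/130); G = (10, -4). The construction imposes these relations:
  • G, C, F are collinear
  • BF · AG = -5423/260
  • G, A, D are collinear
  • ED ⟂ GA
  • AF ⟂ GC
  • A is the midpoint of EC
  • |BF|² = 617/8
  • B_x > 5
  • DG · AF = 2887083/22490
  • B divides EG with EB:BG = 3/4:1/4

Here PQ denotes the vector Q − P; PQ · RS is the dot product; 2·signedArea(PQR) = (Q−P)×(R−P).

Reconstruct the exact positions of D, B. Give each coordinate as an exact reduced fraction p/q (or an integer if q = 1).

1. D_x = -1429/173  [G, A, D are collinear ∩ ED ⟂ GA]
2. D_y = -206/173  [G, A, D are collinear ∩ ED ⟂ GA]
   → D = (-1429/173, -206/173)
3. B_x = 23/4  [B divides EG with EB:BG = 3/4:1/4]
4. B_y = -5/4  [B divides EG with EB:BG = 3/4:1/4]
   → B = (23/4, -5/4)

B = (23/4, -5/4)
D = (-1429/173, -206/173)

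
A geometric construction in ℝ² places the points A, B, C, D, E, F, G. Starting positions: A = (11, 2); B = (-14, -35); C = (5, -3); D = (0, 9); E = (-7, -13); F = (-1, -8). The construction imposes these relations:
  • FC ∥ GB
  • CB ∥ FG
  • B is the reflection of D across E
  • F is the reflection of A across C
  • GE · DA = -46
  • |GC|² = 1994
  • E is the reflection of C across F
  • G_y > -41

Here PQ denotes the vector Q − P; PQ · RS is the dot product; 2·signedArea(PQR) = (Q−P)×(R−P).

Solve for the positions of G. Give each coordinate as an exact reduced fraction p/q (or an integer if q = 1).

1. G_x = -20  [FC ∥ GB ∩ CB ∥ FG]
2. G_y = -40  [FC ∥ GB ∩ CB ∥ FG]
   → G = (-20, -40)

G = (-20, -40)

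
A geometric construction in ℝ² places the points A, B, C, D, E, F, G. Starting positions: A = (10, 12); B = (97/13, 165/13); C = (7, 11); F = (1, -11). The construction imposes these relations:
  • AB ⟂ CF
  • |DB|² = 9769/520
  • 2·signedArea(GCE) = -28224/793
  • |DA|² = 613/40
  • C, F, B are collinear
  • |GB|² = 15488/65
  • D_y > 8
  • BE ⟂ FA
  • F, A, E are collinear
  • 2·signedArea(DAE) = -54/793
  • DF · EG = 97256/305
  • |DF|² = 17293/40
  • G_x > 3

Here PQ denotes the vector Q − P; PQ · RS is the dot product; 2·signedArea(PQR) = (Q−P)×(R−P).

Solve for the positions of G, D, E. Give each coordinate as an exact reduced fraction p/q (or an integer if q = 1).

D = (167/20, 169/20)
E = (7849/793, 9309/793)
G = (17/5, -11/5)

1. E_x = 7849/793  [F, A, E are collinear ∩ BE ⟂ FA]
2. E_y = 9309/793  [F, A, E are collinear ∩ BE ⟂ FA]
   → E = (7849/793, 9309/793)
3. D_x = 167/20  [line 207/793·x + -81/793·y + -1044/793 = 0 ∩ |DF|² = 17293/40]
4. D_y = 169/20  [line 207/793·x + -81/793·y + -1044/793 = 0 ∩ |DF|² = 17293/40]
   → D = (167/20, 169/20)
5. G_x = 17/5  [2·signedArea(GCE) = -28224/793 ∩ DF · EG = 97256/305]
6. G_y = -11/5  [2·signedArea(GCE) = -28224/793 ∩ DF · EG = 97256/305]
   → G = (17/5, -11/5)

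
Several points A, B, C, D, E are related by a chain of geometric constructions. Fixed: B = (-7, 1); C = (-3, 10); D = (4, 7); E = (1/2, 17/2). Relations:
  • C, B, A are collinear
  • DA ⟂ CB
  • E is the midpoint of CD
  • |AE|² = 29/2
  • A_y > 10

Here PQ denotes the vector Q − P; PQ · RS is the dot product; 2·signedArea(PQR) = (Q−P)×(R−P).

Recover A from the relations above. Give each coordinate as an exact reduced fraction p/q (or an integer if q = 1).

A = (-287/97, 979/97)

1. A_x = -287/97  [C, B, A are collinear ∩ DA ⟂ CB]
2. A_y = 979/97  [C, B, A are collinear ∩ DA ⟂ CB]
   → A = (-287/97, 979/97)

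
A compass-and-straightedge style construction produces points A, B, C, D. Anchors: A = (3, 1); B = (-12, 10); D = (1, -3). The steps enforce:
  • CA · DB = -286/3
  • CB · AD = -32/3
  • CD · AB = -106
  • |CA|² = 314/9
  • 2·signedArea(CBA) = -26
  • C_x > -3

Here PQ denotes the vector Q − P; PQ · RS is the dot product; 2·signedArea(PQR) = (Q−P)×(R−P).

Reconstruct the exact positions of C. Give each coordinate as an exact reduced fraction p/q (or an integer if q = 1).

1. C_x = -8/3  [CD · AB = -106 ∩ CA · DB = -286/3]
2. C_y = 8/3  [CD · AB = -106 ∩ CA · DB = -286/3]
   → C = (-8/3, 8/3)

C = (-8/3, 8/3)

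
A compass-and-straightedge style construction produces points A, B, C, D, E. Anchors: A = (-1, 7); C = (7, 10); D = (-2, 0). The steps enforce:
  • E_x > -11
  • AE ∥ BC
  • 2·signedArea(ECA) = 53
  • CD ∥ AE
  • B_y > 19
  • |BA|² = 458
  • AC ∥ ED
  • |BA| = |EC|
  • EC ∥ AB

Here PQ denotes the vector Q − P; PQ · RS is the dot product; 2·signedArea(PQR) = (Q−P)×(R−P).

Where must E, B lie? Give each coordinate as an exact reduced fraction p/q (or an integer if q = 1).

B = (16, 20)
E = (-10, -3)

1. E_x = -10  [AC ∥ ED ∩ CD ∥ AE]
2. E_y = -3  [AC ∥ ED ∩ CD ∥ AE]
   → E = (-10, -3)
3. B_x = 16  [AE ∥ BC ∩ EC ∥ AB]
4. B_y = 20  [AE ∥ BC ∩ EC ∥ AB]
   → B = (16, 20)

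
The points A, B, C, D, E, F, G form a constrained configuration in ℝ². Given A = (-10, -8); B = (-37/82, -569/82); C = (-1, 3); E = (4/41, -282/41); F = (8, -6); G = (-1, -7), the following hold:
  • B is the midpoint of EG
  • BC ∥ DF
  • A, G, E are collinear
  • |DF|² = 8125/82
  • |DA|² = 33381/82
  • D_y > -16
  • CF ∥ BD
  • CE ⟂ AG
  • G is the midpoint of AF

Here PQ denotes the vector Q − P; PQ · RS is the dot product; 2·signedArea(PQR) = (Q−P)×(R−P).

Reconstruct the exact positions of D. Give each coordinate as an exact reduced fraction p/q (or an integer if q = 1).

1. D_x = 701/82  [BC ∥ DF ∩ CF ∥ BD]
2. D_y = -1307/82  [BC ∥ DF ∩ CF ∥ BD]
   → D = (701/82, -1307/82)

D = (701/82, -1307/82)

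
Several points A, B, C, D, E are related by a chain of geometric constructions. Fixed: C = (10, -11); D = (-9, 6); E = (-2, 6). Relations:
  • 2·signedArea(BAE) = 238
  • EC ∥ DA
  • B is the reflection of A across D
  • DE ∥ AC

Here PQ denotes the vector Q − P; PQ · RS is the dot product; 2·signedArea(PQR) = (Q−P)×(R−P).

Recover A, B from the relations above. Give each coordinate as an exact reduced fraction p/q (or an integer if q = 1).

A = (3, -11)
B = (-21, 23)

1. A_x = 3  [DE ∥ AC ∩ EC ∥ DA]
2. A_y = -11  [DE ∥ AC ∩ EC ∥ DA]
   → A = (3, -11)
3. B_x = -21  [B is the reflection of A across D]
4. B_y = 23  [B is the reflection of A across D]
   → B = (-21, 23)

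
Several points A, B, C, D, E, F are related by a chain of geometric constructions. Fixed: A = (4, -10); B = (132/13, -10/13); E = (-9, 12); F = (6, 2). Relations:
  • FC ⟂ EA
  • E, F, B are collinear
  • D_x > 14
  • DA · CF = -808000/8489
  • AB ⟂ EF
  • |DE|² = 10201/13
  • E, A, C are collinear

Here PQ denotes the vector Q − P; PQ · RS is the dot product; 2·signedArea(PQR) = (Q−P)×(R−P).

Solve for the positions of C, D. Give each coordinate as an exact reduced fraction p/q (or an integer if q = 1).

1. C_x = -482/653  [E, A, C are collinear ∩ FC ⟂ EA]
2. C_y = -1294/653  [E, A, C are collinear ∩ FC ⟂ EA]
   → C = (-482/653, -1294/653)
3. D_x = 186/13  [line -4400/653·x + -2600/653·y + 698800/8489 = 0 ∩ |DE|² = 10201/13]
4. D_y = -46/13  [line -4400/653·x + -2600/653·y + 698800/8489 = 0 ∩ |DE|² = 10201/13]
   → D = (186/13, -46/13)

C = (-482/653, -1294/653)
D = (186/13, -46/13)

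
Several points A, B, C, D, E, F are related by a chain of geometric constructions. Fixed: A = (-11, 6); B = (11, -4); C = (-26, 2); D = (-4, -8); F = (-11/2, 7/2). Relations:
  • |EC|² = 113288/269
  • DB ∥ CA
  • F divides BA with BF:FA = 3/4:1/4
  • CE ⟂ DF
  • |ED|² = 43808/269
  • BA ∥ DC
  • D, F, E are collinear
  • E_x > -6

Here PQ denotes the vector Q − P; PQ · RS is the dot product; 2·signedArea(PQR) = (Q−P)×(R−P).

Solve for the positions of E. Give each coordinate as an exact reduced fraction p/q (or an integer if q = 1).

1. E_x = -1520/269  [D, F, E are collinear ∩ CE ⟂ DF]
2. E_y = 1252/269  [D, F, E are collinear ∩ CE ⟂ DF]
   → E = (-1520/269, 1252/269)

E = (-1520/269, 1252/269)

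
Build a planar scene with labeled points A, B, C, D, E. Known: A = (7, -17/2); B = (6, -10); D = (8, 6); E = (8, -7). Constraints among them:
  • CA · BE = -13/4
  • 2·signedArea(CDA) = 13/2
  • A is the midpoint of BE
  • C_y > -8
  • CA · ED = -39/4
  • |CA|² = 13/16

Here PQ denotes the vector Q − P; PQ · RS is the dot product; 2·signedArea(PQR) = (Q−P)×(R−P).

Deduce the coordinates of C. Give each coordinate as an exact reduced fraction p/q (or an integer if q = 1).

C = (15/2, -31/4)

1. C_x = 15/2  [2·signedArea(CDA) = 13/2 ∩ CA · ED = -39/4]
2. C_y = -31/4  [2·signedArea(CDA) = 13/2 ∩ CA · ED = -39/4]
   → C = (15/2, -31/4)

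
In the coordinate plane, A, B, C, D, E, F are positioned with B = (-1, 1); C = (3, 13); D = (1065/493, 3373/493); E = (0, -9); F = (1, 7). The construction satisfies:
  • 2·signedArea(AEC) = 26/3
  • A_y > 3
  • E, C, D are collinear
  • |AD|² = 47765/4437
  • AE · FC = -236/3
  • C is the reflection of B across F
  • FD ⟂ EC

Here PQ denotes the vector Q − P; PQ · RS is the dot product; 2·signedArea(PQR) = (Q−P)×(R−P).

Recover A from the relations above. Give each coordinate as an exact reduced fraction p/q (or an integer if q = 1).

A = (4/3, 11/3)

1. A_x = 4/3  [2·signedArea(AEC) = 26/3 ∩ AE · FC = -236/3]
2. A_y = 11/3  [2·signedArea(AEC) = 26/3 ∩ AE · FC = -236/3]
   → A = (4/3, 11/3)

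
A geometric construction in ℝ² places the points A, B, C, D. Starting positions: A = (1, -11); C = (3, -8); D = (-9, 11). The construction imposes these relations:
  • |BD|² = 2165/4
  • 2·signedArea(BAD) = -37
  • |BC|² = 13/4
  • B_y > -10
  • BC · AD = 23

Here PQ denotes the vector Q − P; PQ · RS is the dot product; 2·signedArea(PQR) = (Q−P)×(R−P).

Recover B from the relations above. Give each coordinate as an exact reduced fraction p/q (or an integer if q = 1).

B = (2, -19/2)

1. B_x = 2  [BC · AD = 23 ∩ 2·signedArea(BAD) = -37]
2. B_y = -19/2  [BC · AD = 23 ∩ 2·signedArea(BAD) = -37]
   → B = (2, -19/2)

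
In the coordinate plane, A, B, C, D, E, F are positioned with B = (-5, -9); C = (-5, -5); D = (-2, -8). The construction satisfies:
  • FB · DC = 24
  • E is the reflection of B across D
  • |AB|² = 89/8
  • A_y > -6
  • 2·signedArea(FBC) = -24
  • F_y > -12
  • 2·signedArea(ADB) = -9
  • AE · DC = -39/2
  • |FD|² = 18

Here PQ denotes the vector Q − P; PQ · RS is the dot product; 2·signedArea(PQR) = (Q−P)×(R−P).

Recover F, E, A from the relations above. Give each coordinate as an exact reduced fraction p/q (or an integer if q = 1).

1. F_x = 1  [FB · DC = 24 ∩ 2·signedArea(FBC) = -24]
2. F_y = -11  [FB · DC = 24 ∩ 2·signedArea(FBC) = -24]
   → F = (1, -11)
3. E_x = 1  [E is the reflection of B across D]
4. E_y = -7  [E is the reflection of B across D]
   → E = (1, -7)
5. A_x = -17/4  [AE · DC = -39/2 ∩ 2·signedArea(ADB) = -9]
6. A_y = -23/4  [AE · DC = -39/2 ∩ 2·signedArea(ADB) = -9]
   → A = (-17/4, -23/4)

A = (-17/4, -23/4)
E = (1, -7)
F = (1, -11)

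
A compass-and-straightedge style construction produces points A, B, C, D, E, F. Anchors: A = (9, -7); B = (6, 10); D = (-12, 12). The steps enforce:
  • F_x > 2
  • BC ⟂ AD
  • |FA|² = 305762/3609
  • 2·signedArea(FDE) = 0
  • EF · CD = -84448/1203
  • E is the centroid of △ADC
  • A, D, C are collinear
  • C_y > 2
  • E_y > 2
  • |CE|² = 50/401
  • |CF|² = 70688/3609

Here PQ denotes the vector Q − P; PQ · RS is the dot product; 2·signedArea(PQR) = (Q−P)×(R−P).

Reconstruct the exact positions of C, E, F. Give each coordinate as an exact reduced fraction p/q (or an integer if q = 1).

C = (-444/401, 860/401)
E = (-549/401, 955/401)
F = (872/401, -992/1203)

1. C_x = -444/401  [A, D, C are collinear ∩ BC ⟂ AD]
2. C_y = 860/401  [A, D, C are collinear ∩ BC ⟂ AD]
   → C = (-444/401, 860/401)
3. E_x = -549/401  [E is the centroid of △ADC]
4. E_y = 955/401  [E is the centroid of △ADC]
   → E = (-549/401, 955/401)
5. F_x = 872/401  [2·signedArea(FDE) = 0 ∩ EF · CD = -84448/1203]
6. F_y = -992/1203  [2·signedArea(FDE) = 0 ∩ EF · CD = -84448/1203]
   → F = (872/401, -992/1203)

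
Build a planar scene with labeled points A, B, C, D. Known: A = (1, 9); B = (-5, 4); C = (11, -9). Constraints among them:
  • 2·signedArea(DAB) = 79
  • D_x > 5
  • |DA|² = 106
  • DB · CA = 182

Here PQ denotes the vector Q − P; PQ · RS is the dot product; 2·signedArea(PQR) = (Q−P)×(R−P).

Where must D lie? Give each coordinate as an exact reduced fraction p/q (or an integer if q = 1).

1. D_x = 6  [2·signedArea(DAB) = 79 ∩ DB · CA = 182]
2. D_y = 0  [2·signedArea(DAB) = 79 ∩ DB · CA = 182]
   → D = (6, 0)

D = (6, 0)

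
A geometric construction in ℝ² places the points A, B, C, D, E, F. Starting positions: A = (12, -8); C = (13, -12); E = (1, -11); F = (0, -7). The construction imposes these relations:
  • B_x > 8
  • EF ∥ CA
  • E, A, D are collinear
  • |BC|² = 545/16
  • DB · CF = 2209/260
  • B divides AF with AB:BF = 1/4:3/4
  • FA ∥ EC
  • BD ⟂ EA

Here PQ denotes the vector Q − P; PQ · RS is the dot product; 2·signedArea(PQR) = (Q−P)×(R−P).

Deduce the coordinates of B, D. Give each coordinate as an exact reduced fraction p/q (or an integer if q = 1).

B = (9, -31/4)
D = (4821/520, -4547/520)

1. B_x = 9  [B divides AF with AB:BF = 1/4:3/4]
2. B_y = -31/4  [B divides AF with AB:BF = 1/4:3/4]
   → B = (9, -31/4)
3. D_x = 4821/520  [E, A, D are collinear ∩ BD ⟂ EA]
4. D_y = -4547/520  [E, A, D are collinear ∩ BD ⟂ EA]
   → D = (4821/520, -4547/520)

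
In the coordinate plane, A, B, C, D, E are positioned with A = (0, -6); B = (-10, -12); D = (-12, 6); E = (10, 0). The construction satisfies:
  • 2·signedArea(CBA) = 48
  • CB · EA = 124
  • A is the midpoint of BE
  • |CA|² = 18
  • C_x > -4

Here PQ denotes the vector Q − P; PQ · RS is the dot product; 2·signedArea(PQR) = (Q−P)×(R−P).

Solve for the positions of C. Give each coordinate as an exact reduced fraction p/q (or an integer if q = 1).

1. C_x = -3  [2·signedArea(CBA) = 48 ∩ CB · EA = 124]
2. C_y = -3  [2·signedArea(CBA) = 48 ∩ CB · EA = 124]
   → C = (-3, -3)

C = (-3, -3)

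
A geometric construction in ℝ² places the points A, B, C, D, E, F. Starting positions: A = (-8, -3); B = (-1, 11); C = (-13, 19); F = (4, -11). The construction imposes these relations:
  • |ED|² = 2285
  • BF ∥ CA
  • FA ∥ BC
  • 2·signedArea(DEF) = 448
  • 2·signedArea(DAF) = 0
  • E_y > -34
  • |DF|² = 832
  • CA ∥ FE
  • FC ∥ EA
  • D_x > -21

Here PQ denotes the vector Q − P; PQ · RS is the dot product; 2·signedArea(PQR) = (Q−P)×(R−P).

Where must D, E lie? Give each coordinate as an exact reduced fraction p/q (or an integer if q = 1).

1. E_x = 9  [FC ∥ EA ∩ CA ∥ FE]
2. E_y = -33  [FC ∥ EA ∩ CA ∥ FE]
   → E = (9, -33)
3. D_x = -20  [2·signedArea(DAF) = 0 ∩ 2·signedArea(DEF) = 448]
4. D_y = 5  [2·signedArea(DAF) = 0 ∩ 2·signedArea(DEF) = 448]
   → D = (-20, 5)

D = (-20, 5)
E = (9, -33)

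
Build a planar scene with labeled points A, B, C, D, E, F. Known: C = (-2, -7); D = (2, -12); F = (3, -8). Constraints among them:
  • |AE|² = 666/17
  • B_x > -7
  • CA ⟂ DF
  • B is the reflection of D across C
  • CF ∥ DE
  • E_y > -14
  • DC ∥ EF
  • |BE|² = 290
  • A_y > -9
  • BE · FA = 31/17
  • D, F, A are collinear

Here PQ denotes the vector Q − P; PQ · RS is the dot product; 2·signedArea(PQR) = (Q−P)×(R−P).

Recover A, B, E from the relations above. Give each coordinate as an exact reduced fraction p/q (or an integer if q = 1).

1. A_x = 50/17  [D, F, A are collinear ∩ CA ⟂ DF]
2. A_y = -140/17  [D, F, A are collinear ∩ CA ⟂ DF]
   → A = (50/17, -140/17)
3. B_x = -6  [B is the reflection of D across C]
4. B_y = -2  [B is the reflection of D across C]
   → B = (-6, -2)
5. E_x = 7  [DC ∥ EF ∩ CF ∥ DE]
6. E_y = -13  [DC ∥ EF ∩ CF ∥ DE]
   → E = (7, -13)

A = (50/17, -140/17)
B = (-6, -2)
E = (7, -13)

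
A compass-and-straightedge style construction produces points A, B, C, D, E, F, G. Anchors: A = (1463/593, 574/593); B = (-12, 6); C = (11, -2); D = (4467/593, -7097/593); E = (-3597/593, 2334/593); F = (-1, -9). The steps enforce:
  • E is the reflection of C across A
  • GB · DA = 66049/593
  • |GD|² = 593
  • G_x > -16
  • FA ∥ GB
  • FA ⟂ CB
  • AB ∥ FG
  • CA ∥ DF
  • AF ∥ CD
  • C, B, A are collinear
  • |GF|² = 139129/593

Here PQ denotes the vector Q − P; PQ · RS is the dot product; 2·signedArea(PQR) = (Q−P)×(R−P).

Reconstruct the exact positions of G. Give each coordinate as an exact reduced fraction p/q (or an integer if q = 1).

G = (-9172/593, -2353/593)

1. G_x = -9172/593  [FA ∥ GB ∩ AB ∥ FG]
2. G_y = -2353/593  [FA ∥ GB ∩ AB ∥ FG]
   → G = (-9172/593, -2353/593)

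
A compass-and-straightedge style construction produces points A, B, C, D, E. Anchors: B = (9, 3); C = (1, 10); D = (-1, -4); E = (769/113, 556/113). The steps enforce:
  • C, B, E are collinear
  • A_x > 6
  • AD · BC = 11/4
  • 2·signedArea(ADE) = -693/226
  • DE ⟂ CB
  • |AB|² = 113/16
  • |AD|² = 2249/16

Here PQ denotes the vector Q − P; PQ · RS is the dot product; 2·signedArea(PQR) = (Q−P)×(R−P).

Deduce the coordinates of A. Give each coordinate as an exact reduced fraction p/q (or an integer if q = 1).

1. A_x = 7  [line -1008/113·x + 882/113·y + 5733/226 = 0 ∩ |AB|² = 113/16]
2. A_y = 19/4  [line -1008/113·x + 882/113·y + 5733/226 = 0 ∩ |AB|² = 113/16]
   → A = (7, 19/4)

A = (7, 19/4)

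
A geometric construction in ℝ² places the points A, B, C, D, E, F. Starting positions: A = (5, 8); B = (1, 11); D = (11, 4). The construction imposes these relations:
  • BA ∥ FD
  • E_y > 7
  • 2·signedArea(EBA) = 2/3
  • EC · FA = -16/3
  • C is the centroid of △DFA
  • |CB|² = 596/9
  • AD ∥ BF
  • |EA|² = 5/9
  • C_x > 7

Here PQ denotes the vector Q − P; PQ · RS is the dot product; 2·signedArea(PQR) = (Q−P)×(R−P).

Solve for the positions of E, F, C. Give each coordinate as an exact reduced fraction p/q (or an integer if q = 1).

1. F_x = 7  [BA ∥ FD ∩ AD ∥ BF]
2. F_y = 7  [BA ∥ FD ∩ AD ∥ BF]
   → F = (7, 7)
3. C_x = 23/3  [C is the centroid of △DFA]
4. C_y = 19/3  [C is the centroid of △DFA]
   → C = (23/3, 19/3)
5. E_x = 17/3  [2·signedArea(EBA) = 2/3 ∩ EC · FA = -16/3]
6. E_y = 23/3  [2·signedArea(EBA) = 2/3 ∩ EC · FA = -16/3]
   → E = (17/3, 23/3)

C = (23/3, 19/3)
E = (17/3, 23/3)
F = (7, 7)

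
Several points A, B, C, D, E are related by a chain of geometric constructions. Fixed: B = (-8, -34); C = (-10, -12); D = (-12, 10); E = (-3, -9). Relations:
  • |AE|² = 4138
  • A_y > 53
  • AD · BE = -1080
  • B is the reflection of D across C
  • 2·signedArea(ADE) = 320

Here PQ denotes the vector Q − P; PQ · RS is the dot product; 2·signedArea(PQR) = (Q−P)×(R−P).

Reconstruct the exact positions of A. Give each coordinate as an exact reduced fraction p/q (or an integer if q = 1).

A = (-16, 54)

1. A_x = -16  [2·signedArea(ADE) = 320 ∩ AD · BE = -1080]
2. A_y = 54  [2·signedArea(ADE) = 320 ∩ AD · BE = -1080]
   → A = (-16, 54)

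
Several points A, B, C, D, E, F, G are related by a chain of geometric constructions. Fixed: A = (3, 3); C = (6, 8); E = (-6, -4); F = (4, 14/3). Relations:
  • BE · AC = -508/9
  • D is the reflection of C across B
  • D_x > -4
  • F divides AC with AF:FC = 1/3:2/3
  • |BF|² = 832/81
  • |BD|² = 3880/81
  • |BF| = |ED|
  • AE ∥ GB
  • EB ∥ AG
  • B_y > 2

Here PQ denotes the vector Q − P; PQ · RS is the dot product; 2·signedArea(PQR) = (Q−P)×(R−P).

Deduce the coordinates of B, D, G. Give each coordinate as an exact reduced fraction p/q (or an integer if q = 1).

B = (4/3, 26/9)
D = (-10/3, -20/9)
G = (31/3, 89/9)

1. B_x = 4/3  [line -3·x + -5·y + 166/9 = 0 ∩ |BF|² = 832/81]
2. B_y = 26/9  [line -3·x + -5·y + 166/9 = 0 ∩ |BF|² = 832/81]
   → B = (4/3, 26/9)
3. D_x = -10/3  [D is the reflection of C across B]
4. D_y = -20/9  [D is the reflection of C across B]
   → D = (-10/3, -20/9)
5. G_x = 31/3  [AE ∥ GB ∩ EB ∥ AG]
6. G_y = 89/9  [AE ∥ GB ∩ EB ∥ AG]
   → G = (31/3, 89/9)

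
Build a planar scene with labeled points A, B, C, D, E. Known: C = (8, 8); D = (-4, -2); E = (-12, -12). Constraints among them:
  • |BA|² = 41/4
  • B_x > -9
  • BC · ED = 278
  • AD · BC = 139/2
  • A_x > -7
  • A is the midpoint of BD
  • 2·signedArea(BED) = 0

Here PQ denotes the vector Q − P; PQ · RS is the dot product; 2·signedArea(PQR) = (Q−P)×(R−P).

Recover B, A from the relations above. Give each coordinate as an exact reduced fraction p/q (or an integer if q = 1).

1. B_x = -8  [2·signedArea(BED) = 0 ∩ BC · ED = 278]
2. B_y = -7  [2·signedArea(BED) = 0 ∩ BC · ED = 278]
   → B = (-8, -7)
3. A_x = -6  [A is the midpoint of BD]
4. A_y = -9/2  [A is the midpoint of BD]
   → A = (-6, -9/2)

A = (-6, -9/2)
B = (-8, -7)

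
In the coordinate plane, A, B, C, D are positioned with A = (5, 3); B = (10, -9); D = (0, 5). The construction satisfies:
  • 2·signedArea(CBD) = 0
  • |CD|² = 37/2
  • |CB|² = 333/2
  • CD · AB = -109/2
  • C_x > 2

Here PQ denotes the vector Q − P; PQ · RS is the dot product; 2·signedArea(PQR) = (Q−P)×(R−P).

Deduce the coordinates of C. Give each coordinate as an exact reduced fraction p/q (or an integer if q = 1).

C = (5/2, 3/2)

1. C_x = 5/2  [2·signedArea(CBD) = 0 ∩ CD · AB = -109/2]
2. C_y = 3/2  [2·signedArea(CBD) = 0 ∩ CD · AB = -109/2]
   → C = (5/2, 3/2)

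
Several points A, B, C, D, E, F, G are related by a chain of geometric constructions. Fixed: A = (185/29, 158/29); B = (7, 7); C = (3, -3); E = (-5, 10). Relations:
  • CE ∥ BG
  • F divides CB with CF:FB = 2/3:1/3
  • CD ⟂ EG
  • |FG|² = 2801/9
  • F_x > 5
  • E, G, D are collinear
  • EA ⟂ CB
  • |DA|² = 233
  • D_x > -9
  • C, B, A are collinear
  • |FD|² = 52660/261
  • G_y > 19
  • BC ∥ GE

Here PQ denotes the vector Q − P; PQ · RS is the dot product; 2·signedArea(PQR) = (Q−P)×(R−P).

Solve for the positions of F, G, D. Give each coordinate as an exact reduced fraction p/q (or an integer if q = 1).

1. F_x = 17/3  [F divides CB with CF:FB = 2/3:1/3]
2. F_y = 11/3  [F divides CB with CF:FB = 2/3:1/3]
   → F = (17/3, 11/3)
3. G_x = -1  [BC ∥ GE ∩ CE ∥ BG]
4. G_y = 20  [BC ∥ GE ∩ CE ∥ BG]
   → G = (-1, 20)
5. D_x = -243/29  [E, G, D are collinear ∩ CD ⟂ EG]
6. D_y = 45/29  [E, G, D are collinear ∩ CD ⟂ EG]
   → D = (-243/29, 45/29)

D = (-243/29, 45/29)
F = (17/3, 11/3)
G = (-1, 20)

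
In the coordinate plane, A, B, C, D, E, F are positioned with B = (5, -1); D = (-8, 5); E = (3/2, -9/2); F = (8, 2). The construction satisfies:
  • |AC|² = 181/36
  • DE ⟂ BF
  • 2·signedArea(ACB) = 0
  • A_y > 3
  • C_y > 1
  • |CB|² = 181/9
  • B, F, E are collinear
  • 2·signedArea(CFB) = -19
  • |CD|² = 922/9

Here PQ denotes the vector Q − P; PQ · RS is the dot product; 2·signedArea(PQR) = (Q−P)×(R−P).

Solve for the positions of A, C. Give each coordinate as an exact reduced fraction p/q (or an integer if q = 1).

1. C_x = 5/3  [line 3·x + -3·y + 1 = 0 ∩ |CD|² = 922/9]
2. C_y = 2  [line 3·x + -3·y + 1 = 0 ∩ |CD|² = 922/9]
   → C = (5/3, 2)
3. A_x = 0  [line 3·x + 10/3·y + -35/3 = 0 ∩ |AC|² = 181/36]
4. A_y = 7/2  [line 3·x + 10/3·y + -35/3 = 0 ∩ |AC|² = 181/36]
   → A = (0, 7/2)

A = (0, 7/2)
C = (5/3, 2)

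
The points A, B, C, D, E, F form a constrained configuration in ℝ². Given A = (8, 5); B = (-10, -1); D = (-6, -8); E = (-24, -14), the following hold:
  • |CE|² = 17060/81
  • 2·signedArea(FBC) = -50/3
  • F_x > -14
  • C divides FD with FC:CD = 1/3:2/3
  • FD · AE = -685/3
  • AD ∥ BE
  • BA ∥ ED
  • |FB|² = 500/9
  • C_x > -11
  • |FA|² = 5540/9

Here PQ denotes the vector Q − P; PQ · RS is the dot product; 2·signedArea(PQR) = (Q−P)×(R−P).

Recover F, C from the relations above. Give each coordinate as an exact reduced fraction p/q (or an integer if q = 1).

C = (-98/9, -70/9)
F = (-40/3, -23/3)

1. F_x = -40/3  [line 32·x + 19·y + 1717/3 = 0 ∩ |FA|² = 5540/9]
2. F_y = -23/3  [line 32·x + 19·y + 1717/3 = 0 ∩ |FA|² = 5540/9]
   → F = (-40/3, -23/3)
3. C_x = -98/9  [2·signedArea(FBC) = -50/3 ∩ C divides FD with FC:CD = 1/3:2/3]
4. C_y = -70/9  [2·signedArea(FBC) = -50/3 ∩ C divides FD with FC:CD = 1/3:2/3]
   → C = (-98/9, -70/9)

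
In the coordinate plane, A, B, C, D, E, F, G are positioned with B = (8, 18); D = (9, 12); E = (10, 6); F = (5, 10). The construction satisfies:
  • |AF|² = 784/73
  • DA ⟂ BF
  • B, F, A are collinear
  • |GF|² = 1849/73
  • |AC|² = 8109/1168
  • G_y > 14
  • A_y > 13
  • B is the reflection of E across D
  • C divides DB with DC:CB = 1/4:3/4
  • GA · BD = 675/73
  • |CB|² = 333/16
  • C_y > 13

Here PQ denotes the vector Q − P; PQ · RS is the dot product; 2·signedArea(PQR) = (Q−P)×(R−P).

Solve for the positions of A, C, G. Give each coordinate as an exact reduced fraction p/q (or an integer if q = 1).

1. A_x = 449/73  [B, F, A are collinear ∩ DA ⟂ BF]
2. A_y = 954/73  [B, F, A are collinear ∩ DA ⟂ BF]
   → A = (449/73, 954/73)
3. C_x = 35/4  [C divides DB with DC:CB = 1/4:3/4]
4. C_y = 27/2  [C divides DB with DC:CB = 1/4:3/4]
   → C = (35/4, 27/2)
5. G_x = 494/73  [line -1·x + 6·y + -5950/73 = 0 ∩ |GF|² = 1849/73]
6. G_y = 1074/73  [line -1·x + 6·y + -5950/73 = 0 ∩ |GF|² = 1849/73]
   → G = (494/73, 1074/73)

A = (449/73, 954/73)
C = (35/4, 27/2)
G = (494/73, 1074/73)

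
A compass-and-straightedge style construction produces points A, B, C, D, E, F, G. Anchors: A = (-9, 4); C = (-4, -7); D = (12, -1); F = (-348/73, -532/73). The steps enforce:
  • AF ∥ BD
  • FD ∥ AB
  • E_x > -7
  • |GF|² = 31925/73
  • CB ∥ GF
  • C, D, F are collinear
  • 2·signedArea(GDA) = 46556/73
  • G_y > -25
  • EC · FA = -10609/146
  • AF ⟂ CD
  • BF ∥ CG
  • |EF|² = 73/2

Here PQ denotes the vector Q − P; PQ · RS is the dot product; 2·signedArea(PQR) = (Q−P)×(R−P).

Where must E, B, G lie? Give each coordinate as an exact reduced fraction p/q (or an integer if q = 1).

1. E_x = -13/2  [line 309/73·x + -824/73·y + 1545/146 = 0 ∩ |EF|² = 73/2]
2. E_y = -3/2  [line 309/73·x + -824/73·y + 1545/146 = 0 ∩ |EF|² = 73/2]
   → E = (-13/2, -3/2)
3. B_x = 567/73  [AF ∥ BD ∩ FD ∥ AB]
4. B_y = 751/73  [AF ∥ BD ∩ FD ∥ AB]
   → B = (567/73, 751/73)
5. G_x = -1207/73  [CB ∥ GF ∩ BF ∥ CG]
6. G_y = -1794/73  [CB ∥ GF ∩ BF ∥ CG]
   → G = (-1207/73, -1794/73)

B = (567/73, 751/73)
E = (-13/2, -3/2)
G = (-1207/73, -1794/73)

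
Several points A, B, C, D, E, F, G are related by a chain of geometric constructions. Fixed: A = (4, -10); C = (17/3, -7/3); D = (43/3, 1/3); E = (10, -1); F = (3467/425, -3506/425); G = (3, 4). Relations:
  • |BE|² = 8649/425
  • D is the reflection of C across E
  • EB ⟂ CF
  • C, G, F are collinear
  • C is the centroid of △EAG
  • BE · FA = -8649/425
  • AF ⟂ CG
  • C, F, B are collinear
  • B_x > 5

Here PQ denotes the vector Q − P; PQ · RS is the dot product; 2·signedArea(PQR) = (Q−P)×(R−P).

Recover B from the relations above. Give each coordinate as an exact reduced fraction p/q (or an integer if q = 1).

1. B_x = 2483/425  [C, F, B are collinear ∩ EB ⟂ CF]
2. B_y = -1169/425  [C, F, B are collinear ∩ EB ⟂ CF]
   → B = (2483/425, -1169/425)

B = (2483/425, -1169/425)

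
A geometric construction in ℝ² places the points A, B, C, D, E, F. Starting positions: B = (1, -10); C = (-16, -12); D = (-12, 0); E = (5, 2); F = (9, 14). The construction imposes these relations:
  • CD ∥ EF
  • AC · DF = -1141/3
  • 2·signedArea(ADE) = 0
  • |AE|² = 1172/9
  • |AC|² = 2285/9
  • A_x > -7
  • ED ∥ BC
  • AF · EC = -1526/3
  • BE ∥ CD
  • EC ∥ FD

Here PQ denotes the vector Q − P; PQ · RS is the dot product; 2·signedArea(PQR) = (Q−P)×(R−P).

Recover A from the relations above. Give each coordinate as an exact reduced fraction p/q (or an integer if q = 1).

A = (-19/3, 2/3)

1. A_x = -19/3  [2·signedArea(ADE) = 0 ∩ AC · DF = -1141/3]
2. A_y = 2/3  [2·signedArea(ADE) = 0 ∩ AC · DF = -1141/3]
   → A = (-19/3, 2/3)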